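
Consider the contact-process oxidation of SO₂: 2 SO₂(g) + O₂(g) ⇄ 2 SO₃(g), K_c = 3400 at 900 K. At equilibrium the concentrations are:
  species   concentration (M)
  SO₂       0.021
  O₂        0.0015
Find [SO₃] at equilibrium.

At equilibrium, K_c = [SO₃]² / ([SO₂]²·[O₂]) = 3400.
([SO₃])² / ((0.021)²·(0.0015)) = 3400
[SO₃]² = 0.00225 ⇒ [SO₃] = 0.047 M

[SO₃] = 0.047 M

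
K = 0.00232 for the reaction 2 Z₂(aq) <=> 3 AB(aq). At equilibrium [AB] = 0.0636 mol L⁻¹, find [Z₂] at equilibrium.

At equilibrium, K = [AB]³ / [Z₂]² = 0.00232.
(0.0636)³ / ([Z₂])² = 0.00232
[Z₂]² = 0.111 ⇒ [Z₂] = 0.333 mol L⁻¹

[Z₂] = 0.333 mol L⁻¹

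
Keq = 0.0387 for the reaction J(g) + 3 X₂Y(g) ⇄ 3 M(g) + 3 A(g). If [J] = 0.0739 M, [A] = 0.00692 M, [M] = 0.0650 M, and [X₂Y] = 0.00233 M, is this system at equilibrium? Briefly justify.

no; Q > K, reaction proceeds in reverse

Q = [M]³·[A]³ / ([J]·[X₂Y]³) = (0.0650)³·(0.00692)³ / ((0.0739)·(0.00233)³) = 0.0974
Q = 0.0974 > Keq = 0.0387: net reverse reaction.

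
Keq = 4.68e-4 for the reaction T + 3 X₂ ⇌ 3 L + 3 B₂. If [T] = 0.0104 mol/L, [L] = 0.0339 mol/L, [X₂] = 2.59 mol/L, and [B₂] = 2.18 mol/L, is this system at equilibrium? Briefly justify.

Q = [L]³·[B₂]³ / ([T]·[X₂]³) = (0.0339)³·(2.18)³ / ((0.0104)·(2.59)³) = 0.00223
Q = 0.00223 > Keq = 4.68e-4: net reverse reaction.

no; Q > K, reaction proceeds in reverse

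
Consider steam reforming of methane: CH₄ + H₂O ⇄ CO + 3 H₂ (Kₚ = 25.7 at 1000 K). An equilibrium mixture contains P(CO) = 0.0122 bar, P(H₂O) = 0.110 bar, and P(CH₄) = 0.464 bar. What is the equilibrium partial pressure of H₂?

P(H₂) = 4.76 bar

At equilibrium, Kₚ = P(CO)·P(H₂)³ / (P(CH₄)·P(H₂O)) = 25.7.
(0.0122)·(P(H₂))³ / ((0.464)·(0.110)) = 25.7
P(H₂)³ = 108 ⇒ P(H₂) = 4.76 bar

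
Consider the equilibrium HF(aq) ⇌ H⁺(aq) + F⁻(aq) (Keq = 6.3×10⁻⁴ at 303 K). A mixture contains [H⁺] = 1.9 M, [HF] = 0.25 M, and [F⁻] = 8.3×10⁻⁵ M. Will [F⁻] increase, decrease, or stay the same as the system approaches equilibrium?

stay the same

Q = [H⁺]·[F⁻] / [HF] = (1.9)·(8.3×10⁻⁵) / (0.25) = 6.3×10⁻⁴
Q = 6.3×10⁻⁴ = Keq; the system is at equilibrium.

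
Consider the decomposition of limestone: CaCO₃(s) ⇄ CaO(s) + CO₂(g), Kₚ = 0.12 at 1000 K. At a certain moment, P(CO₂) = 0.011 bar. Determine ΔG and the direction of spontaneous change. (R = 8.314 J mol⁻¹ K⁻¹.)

(CaCO₃, CaO are pure solids — omitted from Qₚ.)
Qₚ = P(CO₂) = 0.0110
ΔG = RT ln(Qₚ/Kₚ) = (8.314 J mol⁻¹ K⁻¹)(1000 K) × ln(0.0110/0.12)
   = (8.314 kJ/mol)(-2.390) = -19.9 kJ/mol
ΔG < 0, so the forward reaction is spontaneous (proceeds forward).

ΔG = -19.9 kJ/mol; the forward reaction is spontaneous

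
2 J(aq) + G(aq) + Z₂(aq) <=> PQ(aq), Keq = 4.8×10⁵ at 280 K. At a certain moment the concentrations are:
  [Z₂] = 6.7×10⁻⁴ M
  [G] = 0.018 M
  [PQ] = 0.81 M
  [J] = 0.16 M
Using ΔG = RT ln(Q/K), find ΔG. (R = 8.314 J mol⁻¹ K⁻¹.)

ΔG = 3.95 kJ/mol

Q = [PQ] / ([J]²·[G]·[Z₂]) = (0.81) / ((0.16)²·(0.018)·(6.7×10⁻⁴)) = 2.62×10⁶
ΔG = RT ln(Q/Keq) = (8.314 J mol⁻¹ K⁻¹)(280 K) × ln(2.62×10⁶/4.8×10⁵)
   = (2.328 kJ/mol)(1.697) = 3.95 kJ/mol
ΔG > 0, so the forward reaction is non-spontaneous (proceeds in reverse).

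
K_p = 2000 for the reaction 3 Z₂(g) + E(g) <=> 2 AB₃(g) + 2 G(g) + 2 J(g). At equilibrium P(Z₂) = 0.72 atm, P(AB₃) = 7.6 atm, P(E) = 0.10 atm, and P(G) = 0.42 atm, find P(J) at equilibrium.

At equilibrium, K_p = P(AB₃)²·P(G)²·P(J)² / (P(Z₂)³·P(E)) = 2000.
(7.6)²·(0.42)²·(P(J))² / ((0.72)³·(0.10)) = 2000
P(J)² = 7.33 ⇒ P(J) = 2.7 atm

P(J) = 2.7 atm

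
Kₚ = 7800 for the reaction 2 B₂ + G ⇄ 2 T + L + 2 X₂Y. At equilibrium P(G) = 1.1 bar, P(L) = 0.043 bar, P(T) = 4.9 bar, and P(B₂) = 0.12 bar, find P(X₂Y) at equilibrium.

P(X₂Y) = 11 bar

At equilibrium, Kₚ = P(T)²·P(L)·P(X₂Y)² / (P(B₂)²·P(G)) = 7800.
(4.9)²·(0.043)·(P(X₂Y))² / ((0.12)²·(1.1)) = 7800
P(X₂Y)² = 120 ⇒ P(X₂Y) = 11 bar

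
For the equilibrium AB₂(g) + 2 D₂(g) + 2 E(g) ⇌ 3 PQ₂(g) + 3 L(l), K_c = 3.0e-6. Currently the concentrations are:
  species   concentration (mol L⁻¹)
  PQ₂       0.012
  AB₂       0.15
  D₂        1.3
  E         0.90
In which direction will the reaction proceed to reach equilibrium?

(L is a pure liquid — omitted from Q_c.)
Q_c = [PQ₂]³ / ([AB₂]·[D₂]²·[E]²) = (0.012)³ / ((0.15)·(1.3)²·(0.90)²) = 8.4e-6
Q_c = 8.4e-6 > K_c = 3.0e-6, so the reverse reaction proceeds.

to the left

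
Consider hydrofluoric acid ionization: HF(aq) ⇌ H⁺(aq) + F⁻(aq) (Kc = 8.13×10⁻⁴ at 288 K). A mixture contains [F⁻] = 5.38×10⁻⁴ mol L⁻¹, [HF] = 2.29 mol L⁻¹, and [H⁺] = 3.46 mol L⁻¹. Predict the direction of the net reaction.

Qc = [H⁺]·[F⁻] / [HF] = (3.46)·(5.38×10⁻⁴) / (2.29) = 8.13×10⁻⁴
Qc = 8.13×10⁻⁴ = Kc, so the system is already at equilibrium.

neither direction; the system is at equilibrium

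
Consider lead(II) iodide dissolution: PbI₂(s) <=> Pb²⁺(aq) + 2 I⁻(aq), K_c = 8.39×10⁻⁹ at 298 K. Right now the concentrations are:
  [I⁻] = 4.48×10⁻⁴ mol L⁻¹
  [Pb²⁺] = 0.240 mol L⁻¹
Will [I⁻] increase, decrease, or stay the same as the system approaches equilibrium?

(PbI₂ is a pure solid — omitted from Q_c.)
Q_c = [Pb²⁺]·[I⁻]² = (0.240)·(4.48×10⁻⁴)² = 4.82×10⁻⁸
Q_c = 4.82×10⁻⁸ > K_c = 8.39×10⁻⁹: net reverse reaction.
I⁻ is a product, so it decreases.

decrease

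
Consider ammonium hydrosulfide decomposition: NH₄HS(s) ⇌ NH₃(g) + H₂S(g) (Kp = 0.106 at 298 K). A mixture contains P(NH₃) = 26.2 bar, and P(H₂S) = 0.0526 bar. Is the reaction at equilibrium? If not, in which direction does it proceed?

(NH₄HS is a pure solid — omitted from Qp.)
Qp = P(NH₃)·P(H₂S) = (26.2)·(0.0526) = 1.38
Qp = 1.38 > Kp = 0.106, so the reverse reaction proceeds.

reverse (toward reactants)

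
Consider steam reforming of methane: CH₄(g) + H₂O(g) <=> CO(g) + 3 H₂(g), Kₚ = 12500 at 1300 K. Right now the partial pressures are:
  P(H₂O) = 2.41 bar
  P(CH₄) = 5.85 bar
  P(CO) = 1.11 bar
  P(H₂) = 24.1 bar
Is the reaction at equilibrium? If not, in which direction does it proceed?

in the forward direction

Qₚ = P(CO)·P(H₂)³ / (P(CH₄)·P(H₂O)) = (1.11)·(24.1)³ / ((5.85)·(2.41)) = 1100
Qₚ = 1100 < Kₚ = 12500, so the forward reaction proceeds.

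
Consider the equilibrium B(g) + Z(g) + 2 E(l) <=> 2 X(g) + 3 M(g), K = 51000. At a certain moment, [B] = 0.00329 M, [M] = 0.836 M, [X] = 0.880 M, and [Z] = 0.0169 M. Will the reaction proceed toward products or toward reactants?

(E is a pure liquid — omitted from Q.)
Q = [X]²·[M]³ / ([B]·[Z]) = (0.880)²·(0.836)³ / ((0.00329)·(0.0169)) = 8140
Q = 8140 < K = 51000, so the forward reaction proceeds.

forward (toward products)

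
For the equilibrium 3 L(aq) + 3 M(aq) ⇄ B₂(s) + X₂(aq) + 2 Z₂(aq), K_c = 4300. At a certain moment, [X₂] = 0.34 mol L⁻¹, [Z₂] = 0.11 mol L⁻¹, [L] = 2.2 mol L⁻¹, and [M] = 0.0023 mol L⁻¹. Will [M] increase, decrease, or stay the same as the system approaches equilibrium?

(B₂ is a pure solid — omitted from Q_c.)
Q_c = [X₂]·[Z₂]² / ([L]³·[M]³) = (0.34)·(0.11)² / ((2.2)³·(0.0023)³) = 32000
Q_c = 32000 > K_c = 4300: net reverse reaction.
M is a reactant, so it increases.

increase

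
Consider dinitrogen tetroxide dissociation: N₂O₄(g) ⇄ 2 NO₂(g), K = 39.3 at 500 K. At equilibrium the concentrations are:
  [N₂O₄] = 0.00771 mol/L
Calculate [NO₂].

At equilibrium, K = [NO₂]² / [N₂O₄] = 39.3.
([NO₂])² / (0.00771) = 39.3
[NO₂]² = 0.303 ⇒ [NO₂] = 0.550 mol/L

[NO₂] = 0.550 mol/L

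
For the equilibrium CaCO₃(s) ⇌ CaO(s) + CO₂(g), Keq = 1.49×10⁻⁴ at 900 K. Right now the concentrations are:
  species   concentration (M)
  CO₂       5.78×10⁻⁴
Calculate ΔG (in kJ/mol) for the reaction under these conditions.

(CaCO₃, CaO are pure solids — omitted from Q.)
Q = [CO₂] = 5.78×10⁻⁴
ΔG = RT ln(Q/Keq) = (8.314 J mol⁻¹ K⁻¹)(900 K) × ln(5.78×10⁻⁴/1.49×10⁻⁴)
   = (7.483 kJ/mol)(1.356) = 10.1 kJ/mol
ΔG > 0, so the forward reaction is non-spontaneous (proceeds in reverse).

ΔG = 10.1 kJ/mol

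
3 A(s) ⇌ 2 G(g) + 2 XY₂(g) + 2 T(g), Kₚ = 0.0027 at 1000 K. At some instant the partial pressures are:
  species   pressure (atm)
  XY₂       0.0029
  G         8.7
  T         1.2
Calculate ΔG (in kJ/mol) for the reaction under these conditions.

(A is a pure solid — omitted from Qₚ.)
Qₚ = P(G)²·P(XY₂)²·P(T)² = (8.7)²·(0.0029)²·(1.2)² = 9.17e-4
ΔG = RT ln(Qₚ/Kₚ) = (8.314 J mol⁻¹ K⁻¹)(1000 K) × ln(9.17e-4/0.0027)
   = (8.314 kJ/mol)(-1.080) = -8.98 kJ/mol
ΔG < 0, so the forward reaction is spontaneous (proceeds forward).

ΔG = -8.98 kJ/mol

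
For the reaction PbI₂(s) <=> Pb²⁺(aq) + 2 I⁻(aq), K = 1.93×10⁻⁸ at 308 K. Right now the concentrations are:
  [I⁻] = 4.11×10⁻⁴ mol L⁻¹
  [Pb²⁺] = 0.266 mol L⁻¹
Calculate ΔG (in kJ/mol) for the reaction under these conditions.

(PbI₂ is a pure solid — omitted from Q.)
Q = [Pb²⁺]·[I⁻]² = (0.266)·(4.11×10⁻⁴)² = 4.49×10⁻⁸
ΔG = RT ln(Q/K) = (8.314 J mol⁻¹ K⁻¹)(308 K) × ln(4.49×10⁻⁸/1.93×10⁻⁸)
   = (2.561 kJ/mol)(0.8443) = 2.16 kJ/mol
ΔG > 0, so the forward reaction is non-spontaneous (proceeds in reverse).

ΔG = 2.16 kJ/mol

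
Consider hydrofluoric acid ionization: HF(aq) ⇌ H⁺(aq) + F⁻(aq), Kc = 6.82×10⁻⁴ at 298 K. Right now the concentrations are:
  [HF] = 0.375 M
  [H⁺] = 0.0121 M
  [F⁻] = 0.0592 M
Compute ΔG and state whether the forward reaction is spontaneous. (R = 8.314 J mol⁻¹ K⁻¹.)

Qc = [H⁺]·[F⁻] / [HF] = (0.0121)·(0.0592) / (0.375) = 0.00191
ΔG = RT ln(Qc/Kc) = (8.314 J mol⁻¹ K⁻¹)(298 K) × ln(0.00191/6.82×10⁻⁴)
   = (2.478 kJ/mol)(1.030) = 2.55 kJ/mol
ΔG > 0, so the forward reaction is non-spontaneous (proceeds in reverse).

ΔG = 2.55 kJ/mol; the forward reaction is non-spontaneous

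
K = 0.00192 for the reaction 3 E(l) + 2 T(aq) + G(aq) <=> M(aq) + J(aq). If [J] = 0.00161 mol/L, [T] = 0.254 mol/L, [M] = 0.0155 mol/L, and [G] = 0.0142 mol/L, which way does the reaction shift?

reverse (toward reactants)

(E is a pure liquid — omitted from Q.)
Q = [M]·[J] / ([T]²·[G]) = (0.0155)·(0.00161) / ((0.254)²·(0.0142)) = 0.0272
Q = 0.0272 > K = 0.00192, so the reverse reaction proceeds.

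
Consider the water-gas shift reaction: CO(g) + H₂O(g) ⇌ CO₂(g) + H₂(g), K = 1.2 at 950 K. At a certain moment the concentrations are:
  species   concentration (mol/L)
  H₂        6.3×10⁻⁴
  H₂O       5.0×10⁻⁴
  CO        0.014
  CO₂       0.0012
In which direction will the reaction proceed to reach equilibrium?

Q = [CO₂]·[H₂] / ([CO]·[H₂O]) = (0.0012)·(6.3×10⁻⁴) / ((0.014)·(5.0×10⁻⁴)) = 0.11
Q = 0.11 < K = 1.2, so the forward reaction proceeds.

in the forward direction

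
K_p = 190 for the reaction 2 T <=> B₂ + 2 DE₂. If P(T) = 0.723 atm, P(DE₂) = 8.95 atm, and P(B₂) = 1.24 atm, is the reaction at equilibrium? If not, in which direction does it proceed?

Q_p = P(B₂)·P(DE₂)² / P(T)² = (1.24)·(8.95)² / (0.723)² = 190
Q_p = 190 = K_p, so the system is already at equilibrium.

no net change (already at equilibrium)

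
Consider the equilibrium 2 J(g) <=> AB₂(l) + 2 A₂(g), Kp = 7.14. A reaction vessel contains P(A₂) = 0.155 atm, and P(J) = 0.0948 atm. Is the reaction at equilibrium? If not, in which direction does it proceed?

toward products

(AB₂ is a pure liquid — omitted from Qp.)
Qp = P(A₂)² / P(J)² = (0.155)² / (0.0948)² = 2.67
Qp = 2.67 < Kp = 7.14, so the forward reaction proceeds.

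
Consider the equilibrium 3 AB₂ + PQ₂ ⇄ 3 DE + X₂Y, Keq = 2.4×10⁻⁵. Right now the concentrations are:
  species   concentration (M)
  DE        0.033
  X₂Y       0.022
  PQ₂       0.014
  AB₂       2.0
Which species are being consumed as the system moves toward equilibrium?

AB₂, PQ₂ (reactants)

Q = [DE]³·[X₂Y] / ([AB₂]³·[PQ₂]) = (0.033)³·(0.022) / ((2.0)³·(0.014)) = 7.1×10⁻⁶
Q = 7.1×10⁻⁶ < Keq = 2.4×10⁻⁵: net forward reaction.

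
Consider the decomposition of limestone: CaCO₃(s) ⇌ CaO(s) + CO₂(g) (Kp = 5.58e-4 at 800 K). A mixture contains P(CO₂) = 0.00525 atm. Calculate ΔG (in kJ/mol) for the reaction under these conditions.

ΔG = 14.9 kJ/mol

(CaCO₃, CaO are pure solids — omitted from Qp.)
Qp = P(CO₂) = 0.00525
ΔG = RT ln(Qp/Kp) = (8.314 J mol⁻¹ K⁻¹)(800 K) × ln(0.00525/5.58e-4)
   = (6.651 kJ/mol)(2.242) = 14.9 kJ/mol
ΔG > 0, so the forward reaction is non-spontaneous (proceeds in reverse).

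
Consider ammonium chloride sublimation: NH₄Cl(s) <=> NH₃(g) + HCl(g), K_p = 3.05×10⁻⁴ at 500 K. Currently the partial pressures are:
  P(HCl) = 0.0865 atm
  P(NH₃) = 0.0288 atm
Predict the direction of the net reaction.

(NH₄Cl is a pure solid — omitted from Q_p.)
Q_p = P(NH₃)·P(HCl) = (0.0288)·(0.0865) = 0.00249
Q_p = 0.00249 > K_p = 3.05×10⁻⁴, so the reverse reaction proceeds.

in the reverse direction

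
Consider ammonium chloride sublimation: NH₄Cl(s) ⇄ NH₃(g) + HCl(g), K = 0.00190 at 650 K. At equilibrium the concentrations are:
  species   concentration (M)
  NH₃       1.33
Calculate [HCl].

(NH₄Cl is a pure solid — omitted from K.)
At equilibrium, K = [NH₃]·[HCl] = 0.00190.
(1.33)·([HCl]) = 0.00190
[HCl] = 0.00143 M

[HCl] = 0.00143 M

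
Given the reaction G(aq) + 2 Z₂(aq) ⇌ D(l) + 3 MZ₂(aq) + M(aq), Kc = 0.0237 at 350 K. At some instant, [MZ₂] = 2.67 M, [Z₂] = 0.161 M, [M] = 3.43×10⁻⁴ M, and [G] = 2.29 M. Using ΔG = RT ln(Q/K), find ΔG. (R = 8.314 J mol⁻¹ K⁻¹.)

(D is a pure liquid — omitted from Qc.)
Qc = [MZ₂]³·[M] / ([G]·[Z₂]²) = (2.67)³·(3.43×10⁻⁴) / ((2.29)·(0.161)²) = 0.110
ΔG = RT ln(Qc/Kc) = (8.314 J mol⁻¹ K⁻¹)(350 K) × ln(0.110/0.0237)
   = (2.910 kJ/mol)(1.535) = 4.47 kJ/mol
ΔG > 0, so the forward reaction is non-spontaneous (proceeds in reverse).

ΔG = 4.47 kJ/mol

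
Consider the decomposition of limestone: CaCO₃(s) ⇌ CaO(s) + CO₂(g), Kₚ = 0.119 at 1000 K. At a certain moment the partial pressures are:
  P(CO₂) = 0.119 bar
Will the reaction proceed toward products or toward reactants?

at equilibrium

(CaCO₃, CaO are pure solids — omitted from Qₚ.)
Qₚ = P(CO₂) = 0.119
Qₚ = 0.119 = Kₚ, so the system is already at equilibrium.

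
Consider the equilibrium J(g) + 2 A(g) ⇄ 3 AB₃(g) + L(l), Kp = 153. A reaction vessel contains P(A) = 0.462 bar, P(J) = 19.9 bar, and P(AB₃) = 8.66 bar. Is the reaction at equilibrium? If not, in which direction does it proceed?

no net change (already at equilibrium)

(L is a pure liquid — omitted from Qp.)
Qp = P(AB₃)³ / (P(J)·P(A)²) = (8.66)³ / ((19.9)·(0.462)²) = 153
Qp = 153 = Kp, so the system is already at equilibrium.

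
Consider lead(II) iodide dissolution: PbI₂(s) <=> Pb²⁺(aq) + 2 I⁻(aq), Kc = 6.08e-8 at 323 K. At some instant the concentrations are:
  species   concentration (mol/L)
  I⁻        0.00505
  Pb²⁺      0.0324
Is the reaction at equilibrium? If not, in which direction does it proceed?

in the reverse direction

(PbI₂ is a pure solid — omitted from Qc.)
Qc = [Pb²⁺]·[I⁻]² = (0.0324)·(0.00505)² = 8.26e-7
Qc = 8.26e-7 > Kc = 6.08e-8, so the reverse reaction proceeds.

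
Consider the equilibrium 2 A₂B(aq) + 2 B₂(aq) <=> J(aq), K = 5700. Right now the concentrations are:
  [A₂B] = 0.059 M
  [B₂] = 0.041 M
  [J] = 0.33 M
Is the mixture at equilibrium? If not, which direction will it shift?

no; Q > K, reaction proceeds in reverse

Q = [J] / ([A₂B]²·[B₂]²) = (0.33) / ((0.059)²·(0.041)²) = 56000
Q = 56000 > K = 5700: net reverse reaction.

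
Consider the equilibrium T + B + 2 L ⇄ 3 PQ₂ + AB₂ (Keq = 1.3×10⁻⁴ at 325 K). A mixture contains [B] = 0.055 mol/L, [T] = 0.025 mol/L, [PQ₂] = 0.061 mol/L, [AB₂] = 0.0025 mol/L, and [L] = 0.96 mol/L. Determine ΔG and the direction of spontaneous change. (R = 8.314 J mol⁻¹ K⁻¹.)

ΔG = 3.34 kJ/mol; the forward reaction is non-spontaneous

Q = [PQ₂]³·[AB₂] / ([T]·[B]·[L]²) = (0.061)³·(0.0025) / ((0.025)·(0.055)·(0.96)²) = 4.48×10⁻⁴
ΔG = RT ln(Q/Keq) = (8.314 J mol⁻¹ K⁻¹)(325 K) × ln(4.48×10⁻⁴/1.3×10⁻⁴)
   = (2.702 kJ/mol)(1.237) = 3.34 kJ/mol
ΔG > 0, so the forward reaction is non-spontaneous (proceeds in reverse).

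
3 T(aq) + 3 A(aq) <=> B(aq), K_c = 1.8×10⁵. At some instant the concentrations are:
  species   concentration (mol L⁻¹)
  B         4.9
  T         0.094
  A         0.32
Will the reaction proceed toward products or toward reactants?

at equilibrium

Q_c = [B] / ([T]³·[A]³) = (4.9) / ((0.094)³·(0.32)³) = 1.8×10⁵
Q_c = 1.8×10⁵ = K_c, so the system is already at equilibrium.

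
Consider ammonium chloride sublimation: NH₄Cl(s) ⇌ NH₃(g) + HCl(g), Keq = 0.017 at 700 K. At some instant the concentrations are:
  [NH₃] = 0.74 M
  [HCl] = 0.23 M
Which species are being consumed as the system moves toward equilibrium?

NH₃, HCl (products)

(NH₄Cl is a pure solid — omitted from Q.)
Q = [NH₃]·[HCl] = (0.74)·(0.23) = 0.17
Q = 0.17 > Keq = 0.017: net reverse reaction.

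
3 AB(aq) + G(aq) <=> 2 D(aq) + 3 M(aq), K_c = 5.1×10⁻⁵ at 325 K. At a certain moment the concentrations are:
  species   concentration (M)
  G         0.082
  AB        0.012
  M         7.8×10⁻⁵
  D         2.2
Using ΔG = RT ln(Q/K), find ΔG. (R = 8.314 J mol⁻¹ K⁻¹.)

ΔG = -3.10 kJ/mol

Q_c = [D]²·[M]³ / ([AB]³·[G]) = (2.2)²·(7.8×10⁻⁵)³ / ((0.012)³·(0.082)) = 1.62×10⁻⁵
ΔG = RT ln(Q_c/K_c) = (8.314 J mol⁻¹ K⁻¹)(325 K) × ln(1.62×10⁻⁵/5.1×10⁻⁵)
   = (2.702 kJ/mol)(-1.147) = -3.10 kJ/mol
ΔG < 0, so the forward reaction is spontaneous (proceeds forward).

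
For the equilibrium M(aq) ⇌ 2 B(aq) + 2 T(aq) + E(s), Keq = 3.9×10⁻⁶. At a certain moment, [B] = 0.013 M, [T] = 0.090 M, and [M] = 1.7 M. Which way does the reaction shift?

(E is a pure solid — omitted from Q.)
Q = [B]²·[T]² / [M] = (0.013)²·(0.090)² / (1.7) = 8.1×10⁻⁷
Q = 8.1×10⁻⁷ < Keq = 3.9×10⁻⁶, so the forward reaction proceeds.

toward products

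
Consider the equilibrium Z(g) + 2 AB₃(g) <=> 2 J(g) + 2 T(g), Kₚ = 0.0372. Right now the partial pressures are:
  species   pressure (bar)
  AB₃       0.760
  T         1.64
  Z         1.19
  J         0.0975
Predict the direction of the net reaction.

Qₚ = P(J)²·P(T)² / (P(Z)·P(AB₃)²) = (0.0975)²·(1.64)² / ((1.19)·(0.760)²) = 0.0372
Qₚ = 0.0372 = Kₚ, so the system is already at equilibrium.

at equilibrium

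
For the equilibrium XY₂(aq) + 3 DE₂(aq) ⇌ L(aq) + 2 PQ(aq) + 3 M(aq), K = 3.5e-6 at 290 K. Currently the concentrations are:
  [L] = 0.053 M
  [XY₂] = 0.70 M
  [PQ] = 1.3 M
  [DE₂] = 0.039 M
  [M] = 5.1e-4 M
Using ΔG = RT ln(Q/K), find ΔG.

ΔG = -6.04 kJ/mol

Q = [L]·[PQ]²·[M]³ / ([XY₂]·[DE₂]³) = (0.053)·(1.3)²·(5.1e-4)³ / ((0.70)·(0.039)³) = 2.86e-7
ΔG = RT ln(Q/K) = (8.314 J mol⁻¹ K⁻¹)(290 K) × ln(2.86e-7/3.5e-6)
   = (2.411 kJ/mol)(-2.505) = -6.04 kJ/mol
ΔG < 0, so the forward reaction is spontaneous (proceeds forward).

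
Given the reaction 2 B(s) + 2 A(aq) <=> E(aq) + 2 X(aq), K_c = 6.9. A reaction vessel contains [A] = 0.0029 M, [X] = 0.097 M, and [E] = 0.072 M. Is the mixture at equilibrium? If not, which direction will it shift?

no; Q > K, reaction proceeds in reverse

(B is a pure solid — omitted from Q_c.)
Q_c = [E]·[X]² / [A]² = (0.072)·(0.097)² / (0.0029)² = 81
Q_c = 81 > K_c = 6.9: net reverse reaction.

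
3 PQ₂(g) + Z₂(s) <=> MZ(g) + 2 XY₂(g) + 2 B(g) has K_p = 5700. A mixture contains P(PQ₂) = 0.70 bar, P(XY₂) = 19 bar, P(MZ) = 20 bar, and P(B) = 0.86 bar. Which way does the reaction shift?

toward reactants

(Z₂ is a pure solid — omitted from Q_p.)
Q_p = P(MZ)·P(XY₂)²·P(B)² / P(PQ₂)³ = (20)·(19)²·(0.86)² / (0.70)³ = 16000
Q_p = 16000 > K_p = 5700, so the reverse reaction proceeds.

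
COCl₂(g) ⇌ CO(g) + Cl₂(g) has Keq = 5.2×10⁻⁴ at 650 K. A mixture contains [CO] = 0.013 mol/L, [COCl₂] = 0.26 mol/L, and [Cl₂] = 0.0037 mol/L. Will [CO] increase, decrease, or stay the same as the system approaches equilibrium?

Q = [CO]·[Cl₂] / [COCl₂] = (0.013)·(0.0037) / (0.26) = 1.8×10⁻⁴
Q = 1.8×10⁻⁴ < Keq = 5.2×10⁻⁴: net forward reaction.
CO is a product, so it increases.

increase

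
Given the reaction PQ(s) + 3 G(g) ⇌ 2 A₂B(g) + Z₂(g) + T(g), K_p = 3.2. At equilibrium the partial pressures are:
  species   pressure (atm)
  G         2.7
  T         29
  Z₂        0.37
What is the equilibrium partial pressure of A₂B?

(PQ is a pure solid — omitted from K_p.)
At equilibrium, K_p = P(A₂B)²·P(Z₂)·P(T) / P(G)³ = 3.2.
(P(A₂B))²·(0.37)·(29) / (2.7)³ = 3.2
P(A₂B)² = 5.87 ⇒ P(A₂B) = 2.4 atm

P(A₂B) = 2.4 atm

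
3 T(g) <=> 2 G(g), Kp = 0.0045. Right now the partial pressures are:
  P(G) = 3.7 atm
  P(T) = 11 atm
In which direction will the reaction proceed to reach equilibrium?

in the reverse direction

Qp = P(G)² / P(T)³ = (3.7)² / (11)³ = 0.010
Qp = 0.010 > Kp = 0.0045, so the reverse reaction proceeds.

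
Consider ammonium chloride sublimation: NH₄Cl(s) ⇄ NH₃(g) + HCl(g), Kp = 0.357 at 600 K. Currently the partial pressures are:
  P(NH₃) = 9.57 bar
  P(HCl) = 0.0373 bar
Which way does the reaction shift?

at equilibrium

(NH₄Cl is a pure solid — omitted from Qp.)
Qp = P(NH₃)·P(HCl) = (9.57)·(0.0373) = 0.357
Qp = 0.357 = Kp, so the system is already at equilibrium.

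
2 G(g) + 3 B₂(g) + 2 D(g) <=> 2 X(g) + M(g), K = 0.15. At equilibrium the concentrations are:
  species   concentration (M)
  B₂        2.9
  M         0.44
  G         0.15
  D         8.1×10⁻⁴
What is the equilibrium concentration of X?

[X] = 3.5×10⁻⁴ M

At equilibrium, K = [X]²·[M] / ([G]²·[B₂]³·[D]²) = 0.15.
([X])²·(0.44) / ((0.15)²·(2.9)³·(8.1×10⁻⁴)²) = 0.15
[X]² = 1.23×10⁻⁷ ⇒ [X] = 3.5×10⁻⁴ M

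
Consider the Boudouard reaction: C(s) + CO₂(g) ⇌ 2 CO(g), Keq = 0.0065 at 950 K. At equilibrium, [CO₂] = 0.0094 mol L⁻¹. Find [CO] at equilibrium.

(C is a pure solid — omitted from Keq.)
At equilibrium, Keq = [CO]² / [CO₂] = 0.0065.
([CO])² / (0.0094) = 0.0065
[CO]² = 6.11e-5 ⇒ [CO] = 0.0078 mol L⁻¹

[CO] = 0.0078 mol L⁻¹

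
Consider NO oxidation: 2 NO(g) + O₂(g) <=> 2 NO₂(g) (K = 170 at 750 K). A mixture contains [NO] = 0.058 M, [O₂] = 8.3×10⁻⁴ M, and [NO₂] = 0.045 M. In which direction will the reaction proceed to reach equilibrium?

Q = [NO₂]² / ([NO]²·[O₂]) = (0.045)² / ((0.058)²·(8.3×10⁻⁴)) = 730
Q = 730 > K = 170, so the reverse reaction proceeds.

toward reactants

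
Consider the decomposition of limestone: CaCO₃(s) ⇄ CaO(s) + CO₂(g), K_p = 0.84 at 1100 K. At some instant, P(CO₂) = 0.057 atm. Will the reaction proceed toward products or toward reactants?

in the forward direction

(CaCO₃, CaO are pure solids — omitted from Q_p.)
Q_p = P(CO₂) = 0.057
Q_p = 0.057 < K_p = 0.84, so the forward reaction proceeds.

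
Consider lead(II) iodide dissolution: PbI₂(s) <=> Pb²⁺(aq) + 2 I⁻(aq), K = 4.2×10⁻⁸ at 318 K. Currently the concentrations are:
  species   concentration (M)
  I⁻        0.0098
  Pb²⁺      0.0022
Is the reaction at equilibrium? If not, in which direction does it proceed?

(PbI₂ is a pure solid — omitted from Q.)
Q = [Pb²⁺]·[I⁻]² = (0.0022)·(0.0098)² = 2.1×10⁻⁷
Q = 2.1×10⁻⁷ > K = 4.2×10⁻⁸, so the reverse reaction proceeds.

to the left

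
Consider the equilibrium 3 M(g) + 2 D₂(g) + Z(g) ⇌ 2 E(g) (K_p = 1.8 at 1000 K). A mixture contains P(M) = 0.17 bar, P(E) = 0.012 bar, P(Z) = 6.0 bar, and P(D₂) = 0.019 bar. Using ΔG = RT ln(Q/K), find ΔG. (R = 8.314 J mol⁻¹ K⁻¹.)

ΔG = 16.8 kJ/mol

Q_p = P(E)² / (P(M)³·P(D₂)²·P(Z)) = (0.012)² / ((0.17)³·(0.019)²·(6.0)) = 13.5
ΔG = RT ln(Q_p/K_p) = (8.314 J mol⁻¹ K⁻¹)(1000 K) × ln(13.5/1.8)
   = (8.314 kJ/mol)(2.015) = 16.8 kJ/mol
ΔG > 0, so the forward reaction is non-spontaneous (proceeds in reverse).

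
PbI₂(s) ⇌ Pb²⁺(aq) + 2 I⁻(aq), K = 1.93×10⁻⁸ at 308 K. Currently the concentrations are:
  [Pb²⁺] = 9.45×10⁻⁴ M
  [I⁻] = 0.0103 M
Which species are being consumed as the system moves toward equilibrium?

Pb²⁺, I⁻ (products)

(PbI₂ is a pure solid — omitted from Q.)
Q = [Pb²⁺]·[I⁻]² = (9.45×10⁻⁴)·(0.0103)² = 1.00×10⁻⁷
Q = 1.00×10⁻⁷ > K = 1.93×10⁻⁸: net reverse reaction.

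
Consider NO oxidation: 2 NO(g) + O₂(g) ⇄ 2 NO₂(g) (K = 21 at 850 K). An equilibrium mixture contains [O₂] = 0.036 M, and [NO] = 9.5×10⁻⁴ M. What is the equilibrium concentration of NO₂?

[NO₂] = 8.3×10⁻⁴ M

At equilibrium, K = [NO₂]² / ([NO]²·[O₂]) = 21.
([NO₂])² / ((9.5×10⁻⁴)²·(0.036)) = 21
[NO₂]² = 6.82×10⁻⁷ ⇒ [NO₂] = 8.3×10⁻⁴ M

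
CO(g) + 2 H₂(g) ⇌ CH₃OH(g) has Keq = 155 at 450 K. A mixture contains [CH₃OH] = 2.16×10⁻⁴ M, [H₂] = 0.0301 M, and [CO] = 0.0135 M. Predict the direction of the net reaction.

Q = [CH₃OH] / ([CO]·[H₂]²) = (2.16×10⁻⁴) / ((0.0135)·(0.0301)²) = 17.7
Q = 17.7 < Keq = 155, so the forward reaction proceeds.

to the right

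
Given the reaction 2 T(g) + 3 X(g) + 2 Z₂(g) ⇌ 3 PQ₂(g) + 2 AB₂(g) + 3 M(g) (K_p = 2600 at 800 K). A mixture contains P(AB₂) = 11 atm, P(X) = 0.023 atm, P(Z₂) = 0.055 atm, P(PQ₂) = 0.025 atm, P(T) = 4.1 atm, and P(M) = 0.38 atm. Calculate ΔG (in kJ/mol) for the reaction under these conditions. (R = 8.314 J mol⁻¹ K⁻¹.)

Q_p = P(PQ₂)³·P(AB₂)²·P(M)³ / (P(T)²·P(X)³·P(Z₂)²) = (0.025)³·(11)²·(0.38)³ / ((4.1)²·(0.023)³·(0.055)²) = 168
ΔG = RT ln(Q_p/K_p) = (8.314 J mol⁻¹ K⁻¹)(800 K) × ln(168/2600)
   = (6.651 kJ/mol)(-2.739) = -18.2 kJ/mol
ΔG < 0, so the forward reaction is spontaneous (proceeds forward).

ΔG = -18.2 kJ/mol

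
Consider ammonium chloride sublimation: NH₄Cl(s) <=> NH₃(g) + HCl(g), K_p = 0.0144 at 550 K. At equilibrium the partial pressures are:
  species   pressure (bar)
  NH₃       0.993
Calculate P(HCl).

P(HCl) = 0.0145 bar

(NH₄Cl is a pure solid — omitted from K_p.)
At equilibrium, K_p = P(NH₃)·P(HCl) = 0.0144.
(0.993)·(P(HCl)) = 0.0144
P(HCl) = 0.0145 bar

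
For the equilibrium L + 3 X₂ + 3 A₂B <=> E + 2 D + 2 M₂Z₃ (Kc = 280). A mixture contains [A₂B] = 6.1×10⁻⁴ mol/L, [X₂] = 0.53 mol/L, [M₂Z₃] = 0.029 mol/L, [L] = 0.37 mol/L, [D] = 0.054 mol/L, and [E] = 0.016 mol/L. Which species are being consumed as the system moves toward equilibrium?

Qc = [E]·[D]²·[M₂Z₃]² / ([L]·[X₂]³·[A₂B]³) = (0.016)·(0.054)²·(0.029)² / ((0.37)·(0.53)³·(6.1×10⁻⁴)³) = 3100
Qc = 3100 > Kc = 280: net reverse reaction.

E, D, M₂Z₃ (products)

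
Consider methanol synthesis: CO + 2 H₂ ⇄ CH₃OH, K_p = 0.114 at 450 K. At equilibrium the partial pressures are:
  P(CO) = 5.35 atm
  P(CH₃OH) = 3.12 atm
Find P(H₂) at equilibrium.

P(H₂) = 2.26 atm

At equilibrium, K_p = P(CH₃OH) / (P(CO)·P(H₂)²) = 0.114.
(3.12) / ((5.35)·(P(H₂))²) = 0.114
P(H₂)² = 5.12 ⇒ P(H₂) = 2.26 atm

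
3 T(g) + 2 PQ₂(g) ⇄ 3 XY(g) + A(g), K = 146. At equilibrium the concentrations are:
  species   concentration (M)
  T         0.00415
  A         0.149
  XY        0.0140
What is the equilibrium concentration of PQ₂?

[PQ₂] = 0.198 M

At equilibrium, K = [XY]³·[A] / ([T]³·[PQ₂]²) = 146.
(0.0140)³·(0.149) / ((0.00415)³·([PQ₂])²) = 146
[PQ₂]² = 0.0392 ⇒ [PQ₂] = 0.198 M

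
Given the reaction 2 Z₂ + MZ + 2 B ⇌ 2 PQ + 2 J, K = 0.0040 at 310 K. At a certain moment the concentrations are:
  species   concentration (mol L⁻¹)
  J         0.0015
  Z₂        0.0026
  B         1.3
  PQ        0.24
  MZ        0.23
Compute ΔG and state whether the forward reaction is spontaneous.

ΔG = 6.47 kJ/mol; the forward reaction is non-spontaneous

Q = [PQ]²·[J]² / ([Z₂]²·[MZ]·[B]²) = (0.24)²·(0.0015)² / ((0.0026)²·(0.23)·(1.3)²) = 0.0493
ΔG = RT ln(Q/K) = (8.314 J mol⁻¹ K⁻¹)(310 K) × ln(0.0493/0.0040)
   = (2.577 kJ/mol)(2.512) = 6.47 kJ/mol
ΔG > 0, so the forward reaction is non-spontaneous (proceeds in reverse).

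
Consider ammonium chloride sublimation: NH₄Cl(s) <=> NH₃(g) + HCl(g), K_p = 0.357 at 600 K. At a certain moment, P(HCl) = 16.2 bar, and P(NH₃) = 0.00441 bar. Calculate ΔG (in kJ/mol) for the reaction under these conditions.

(NH₄Cl is a pure solid — omitted from Q_p.)
Q_p = P(NH₃)·P(HCl) = (0.00441)·(16.2) = 0.0714
ΔG = RT ln(Q_p/K_p) = (8.314 J mol⁻¹ K⁻¹)(600 K) × ln(0.0714/0.357)
   = (4.988 kJ/mol)(-1.609) = -8.03 kJ/mol
ΔG < 0, so the forward reaction is spontaneous (proceeds forward).

ΔG = -8.03 kJ/mol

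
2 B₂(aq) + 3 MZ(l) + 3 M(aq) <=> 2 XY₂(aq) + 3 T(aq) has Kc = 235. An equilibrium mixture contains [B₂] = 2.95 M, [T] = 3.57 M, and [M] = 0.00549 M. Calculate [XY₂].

[XY₂] = 0.00273 M

(MZ is a pure liquid — omitted from Kc.)
At equilibrium, Kc = [XY₂]²·[T]³ / ([B₂]²·[M]³) = 235.
([XY₂])²·(3.57)³ / ((2.95)²·(0.00549)³) = 235
[XY₂]² = 7.44×10⁻⁶ ⇒ [XY₂] = 0.00273 M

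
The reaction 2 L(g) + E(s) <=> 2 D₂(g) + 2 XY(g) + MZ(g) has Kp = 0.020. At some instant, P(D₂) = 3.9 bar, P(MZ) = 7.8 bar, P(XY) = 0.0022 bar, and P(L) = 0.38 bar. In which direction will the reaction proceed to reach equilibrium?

toward products

(E is a pure solid — omitted from Qp.)
Qp = P(D₂)²·P(XY)²·P(MZ) / P(L)² = (3.9)²·(0.0022)²·(7.8) / (0.38)² = 0.0040
Qp = 0.0040 < Kp = 0.020, so the forward reaction proceeds.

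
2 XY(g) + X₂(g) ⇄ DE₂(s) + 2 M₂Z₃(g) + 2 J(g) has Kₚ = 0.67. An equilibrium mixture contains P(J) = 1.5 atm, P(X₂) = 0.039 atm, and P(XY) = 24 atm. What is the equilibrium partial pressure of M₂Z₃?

(DE₂ is a pure solid — omitted from Kₚ.)
At equilibrium, Kₚ = P(M₂Z₃)²·P(J)² / (P(XY)²·P(X₂)) = 0.67.
(P(M₂Z₃))²·(1.5)² / ((24)²·(0.039)) = 0.67
P(M₂Z₃)² = 6.69 ⇒ P(M₂Z₃) = 2.6 atm

P(M₂Z₃) = 2.6 atm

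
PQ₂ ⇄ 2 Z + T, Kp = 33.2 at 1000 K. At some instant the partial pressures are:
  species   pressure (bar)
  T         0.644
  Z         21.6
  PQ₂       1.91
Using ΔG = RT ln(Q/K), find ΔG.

Qp = P(Z)²·P(T) / P(PQ₂) = (21.6)²·(0.644) / (1.91) = 157
ΔG = RT ln(Qp/Kp) = (8.314 J mol⁻¹ K⁻¹)(1000 K) × ln(157/33.2)
   = (8.314 kJ/mol)(1.554) = 12.9 kJ/mol
ΔG > 0, so the forward reaction is non-spontaneous (proceeds in reverse).

ΔG = 12.9 kJ/mol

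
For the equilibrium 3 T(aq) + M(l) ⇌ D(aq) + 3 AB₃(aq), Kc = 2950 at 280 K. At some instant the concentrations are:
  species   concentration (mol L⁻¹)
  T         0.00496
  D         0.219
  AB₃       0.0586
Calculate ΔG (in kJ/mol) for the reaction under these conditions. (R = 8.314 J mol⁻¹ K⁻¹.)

(M is a pure liquid — omitted from Qc.)
Qc = [D]·[AB₃]³ / [T]³ = (0.219)·(0.0586)³ / (0.00496)³ = 361
ΔG = RT ln(Qc/Kc) = (8.314 J mol⁻¹ K⁻¹)(280 K) × ln(361/2950)
   = (2.328 kJ/mol)(-2.101) = -4.89 kJ/mol
ΔG < 0, so the forward reaction is spontaneous (proceeds forward).

ΔG = -4.89 kJ/mol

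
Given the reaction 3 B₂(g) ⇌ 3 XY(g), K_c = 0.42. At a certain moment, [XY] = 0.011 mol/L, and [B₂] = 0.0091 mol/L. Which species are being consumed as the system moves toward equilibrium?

Q_c = [XY]³ / [B₂]³ = (0.011)³ / (0.0091)³ = 1.8
Q_c = 1.8 > K_c = 0.42: net reverse reaction.

XY (products)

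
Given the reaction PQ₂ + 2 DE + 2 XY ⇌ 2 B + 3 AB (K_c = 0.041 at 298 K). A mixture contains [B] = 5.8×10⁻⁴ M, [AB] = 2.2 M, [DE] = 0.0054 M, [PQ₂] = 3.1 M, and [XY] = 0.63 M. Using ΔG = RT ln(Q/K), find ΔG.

Q_c = [B]²·[AB]³ / ([PQ₂]·[DE]²·[XY]²) = (5.8×10⁻⁴)²·(2.2)³ / ((3.1)·(0.0054)²·(0.63)²) = 0.0998
ΔG = RT ln(Q_c/K_c) = (8.314 J mol⁻¹ K⁻¹)(298 K) × ln(0.0998/0.041)
   = (2.478 kJ/mol)(0.8896) = 2.20 kJ/mol
ΔG > 0, so the forward reaction is non-spontaneous (proceeds in reverse).

ΔG = 2.20 kJ/mol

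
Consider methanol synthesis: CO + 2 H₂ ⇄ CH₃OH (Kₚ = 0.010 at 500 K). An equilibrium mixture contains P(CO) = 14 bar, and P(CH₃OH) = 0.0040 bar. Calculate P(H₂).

P(H₂) = 0.17 bar

At equilibrium, Kₚ = P(CH₃OH) / (P(CO)·P(H₂)²) = 0.010.
(0.0040) / ((14)·(P(H₂))²) = 0.010
P(H₂)² = 0.0286 ⇒ P(H₂) = 0.17 bar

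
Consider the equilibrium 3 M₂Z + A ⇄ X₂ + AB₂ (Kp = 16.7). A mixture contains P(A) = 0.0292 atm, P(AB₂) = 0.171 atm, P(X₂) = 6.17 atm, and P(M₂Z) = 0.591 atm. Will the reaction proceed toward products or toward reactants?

to the left

Qp = P(X₂)·P(AB₂) / (P(M₂Z)³·P(A)) = (6.17)·(0.171) / ((0.591)³·(0.0292)) = 175
Qp = 175 > Kp = 16.7, so the reverse reaction proceeds.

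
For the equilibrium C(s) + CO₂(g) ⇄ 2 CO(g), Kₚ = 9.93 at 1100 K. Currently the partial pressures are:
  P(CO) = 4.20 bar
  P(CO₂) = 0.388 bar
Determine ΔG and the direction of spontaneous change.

(C is a pure solid — omitted from Qₚ.)
Qₚ = P(CO)² / P(CO₂) = (4.20)² / (0.388) = 45.5
ΔG = RT ln(Qₚ/Kₚ) = (8.314 J mol⁻¹ K⁻¹)(1100 K) × ln(45.5/9.93)
   = (9.145 kJ/mol)(1.522) = 13.9 kJ/mol
ΔG > 0, so the forward reaction is non-spontaneous (proceeds in reverse).

ΔG = 13.9 kJ/mol; the forward reaction is non-spontaneous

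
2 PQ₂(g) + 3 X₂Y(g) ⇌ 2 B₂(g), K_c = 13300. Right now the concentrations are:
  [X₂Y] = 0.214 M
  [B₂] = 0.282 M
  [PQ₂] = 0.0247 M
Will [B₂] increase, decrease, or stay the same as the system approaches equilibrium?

Q_c = [B₂]² / ([PQ₂]²·[X₂Y]³) = (0.282)² / ((0.0247)²·(0.214)³) = 13300
Q_c = 13300 = K_c; the system is at equilibrium.

stay the same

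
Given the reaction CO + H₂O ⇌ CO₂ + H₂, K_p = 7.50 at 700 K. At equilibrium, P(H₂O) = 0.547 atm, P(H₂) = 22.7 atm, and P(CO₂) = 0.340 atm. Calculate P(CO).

At equilibrium, K_p = P(CO₂)·P(H₂) / (P(CO)·P(H₂O)) = 7.50.
(0.340)·(22.7) / ((P(CO))·(0.547)) = 7.50
P(CO) = 1.88 atm

P(CO) = 1.88 atm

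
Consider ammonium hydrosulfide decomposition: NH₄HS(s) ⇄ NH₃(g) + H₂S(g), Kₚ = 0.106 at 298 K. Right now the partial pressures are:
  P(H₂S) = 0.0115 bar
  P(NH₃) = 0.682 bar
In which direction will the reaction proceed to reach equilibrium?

(NH₄HS is a pure solid — omitted from Qₚ.)
Qₚ = P(NH₃)·P(H₂S) = (0.682)·(0.0115) = 0.00784
Qₚ = 0.00784 < Kₚ = 0.106, so the forward reaction proceeds.

in the forward direction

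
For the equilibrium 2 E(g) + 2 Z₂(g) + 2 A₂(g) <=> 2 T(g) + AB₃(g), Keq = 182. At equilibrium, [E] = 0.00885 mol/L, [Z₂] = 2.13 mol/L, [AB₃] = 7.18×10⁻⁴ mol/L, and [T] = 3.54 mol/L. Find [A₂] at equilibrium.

At equilibrium, Keq = [T]²·[AB₃] / ([E]²·[Z₂]²·[A₂]²) = 182.
(3.54)²·(7.18×10⁻⁴) / ((0.00885)²·(2.13)²·([A₂])²) = 182
[A₂]² = 0.139 ⇒ [A₂] = 0.373 mol/L

[A₂] = 0.373 mol/L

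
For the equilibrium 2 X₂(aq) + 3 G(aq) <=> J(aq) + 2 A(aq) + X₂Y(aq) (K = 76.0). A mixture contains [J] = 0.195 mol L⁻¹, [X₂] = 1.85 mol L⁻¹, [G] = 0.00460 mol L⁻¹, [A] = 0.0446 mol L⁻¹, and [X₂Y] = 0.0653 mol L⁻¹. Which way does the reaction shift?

at equilibrium

Q = [J]·[A]²·[X₂Y] / ([X₂]²·[G]³) = (0.195)·(0.0446)²·(0.0653) / ((1.85)²·(0.00460)³) = 76.0
Q = 76.0 = K, so the system is already at equilibrium.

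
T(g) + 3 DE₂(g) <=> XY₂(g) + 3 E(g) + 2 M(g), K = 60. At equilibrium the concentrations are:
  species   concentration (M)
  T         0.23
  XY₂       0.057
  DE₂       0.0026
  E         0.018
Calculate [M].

[M] = 0.85 M

At equilibrium, K = [XY₂]·[E]³·[M]² / ([T]·[DE₂]³) = 60.
(0.057)·(0.018)³·([M])² / ((0.23)·(0.0026)³) = 60
[M]² = 0.730 ⇒ [M] = 0.85 M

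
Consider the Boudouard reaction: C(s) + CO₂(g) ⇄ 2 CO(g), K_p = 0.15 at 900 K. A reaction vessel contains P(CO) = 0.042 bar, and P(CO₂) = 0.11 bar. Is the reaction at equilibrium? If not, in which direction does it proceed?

(C is a pure solid — omitted from Q_p.)
Q_p = P(CO)² / P(CO₂) = (0.042)² / (0.11) = 0.016
Q_p = 0.016 < K_p = 0.15, so the forward reaction proceeds.

toward products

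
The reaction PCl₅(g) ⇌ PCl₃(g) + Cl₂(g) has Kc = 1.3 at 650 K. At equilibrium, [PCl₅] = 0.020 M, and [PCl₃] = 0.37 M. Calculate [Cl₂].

At equilibrium, Kc = [PCl₃]·[Cl₂] / [PCl₅] = 1.3.
(0.37)·([Cl₂]) / (0.020) = 1.3
[Cl₂] = 0.0703 = 0.070 M

[Cl₂] = 0.070 M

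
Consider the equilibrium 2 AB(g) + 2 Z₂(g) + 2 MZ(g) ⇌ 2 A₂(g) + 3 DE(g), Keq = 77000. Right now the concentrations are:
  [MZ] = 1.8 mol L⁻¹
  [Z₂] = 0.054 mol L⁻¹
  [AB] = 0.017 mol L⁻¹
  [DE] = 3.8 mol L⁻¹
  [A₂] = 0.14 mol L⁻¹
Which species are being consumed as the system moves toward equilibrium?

A₂, DE (products)

Q = [A₂]²·[DE]³ / ([AB]²·[Z₂]²·[MZ]²) = (0.14)²·(3.8)³ / ((0.017)²·(0.054)²·(1.8)²) = 3.9e5
Q = 3.9e5 > Keq = 77000: net reverse reaction.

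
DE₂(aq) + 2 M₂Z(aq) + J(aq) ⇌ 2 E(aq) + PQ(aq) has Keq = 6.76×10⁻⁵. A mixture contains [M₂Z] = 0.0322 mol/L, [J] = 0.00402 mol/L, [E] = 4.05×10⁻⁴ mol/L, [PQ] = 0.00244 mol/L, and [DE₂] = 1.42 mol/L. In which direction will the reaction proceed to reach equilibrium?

Q = [E]²·[PQ] / ([DE₂]·[M₂Z]²·[J]) = (4.05×10⁻⁴)²·(0.00244) / ((1.42)·(0.0322)²·(0.00402)) = 6.76×10⁻⁵
Q = 6.76×10⁻⁵ = Keq, so the system is already at equilibrium.

at equilibrium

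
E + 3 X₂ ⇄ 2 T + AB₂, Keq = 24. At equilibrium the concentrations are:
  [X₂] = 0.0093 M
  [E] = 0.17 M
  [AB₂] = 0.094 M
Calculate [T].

[T] = 0.0059 M

At equilibrium, Keq = [T]²·[AB₂] / ([E]·[X₂]³) = 24.
([T])²·(0.094) / ((0.17)·(0.0093)³) = 24
[T]² = 3.49×10⁻⁵ ⇒ [T] = 0.0059 M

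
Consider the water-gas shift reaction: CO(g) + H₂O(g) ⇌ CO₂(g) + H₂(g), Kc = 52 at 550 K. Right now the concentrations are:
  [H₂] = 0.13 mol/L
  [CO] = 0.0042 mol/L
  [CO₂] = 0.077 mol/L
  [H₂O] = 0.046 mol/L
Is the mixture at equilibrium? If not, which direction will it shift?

Qc = [CO₂]·[H₂] / ([CO]·[H₂O]) = (0.077)·(0.13) / ((0.0042)·(0.046)) = 52
Qc = 52 = Kc; the system is at equilibrium.

yes, at equilibrium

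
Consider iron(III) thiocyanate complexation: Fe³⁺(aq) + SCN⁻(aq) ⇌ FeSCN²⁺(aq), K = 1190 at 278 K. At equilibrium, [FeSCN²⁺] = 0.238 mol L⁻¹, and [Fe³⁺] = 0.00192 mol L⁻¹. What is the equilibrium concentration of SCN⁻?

At equilibrium, K = [FeSCN²⁺] / ([Fe³⁺]·[SCN⁻]) = 1190.
(0.238) / ((0.00192)·([SCN⁻])) = 1190
[SCN⁻] = 0.104 mol L⁻¹

[SCN⁻] = 0.104 mol L⁻¹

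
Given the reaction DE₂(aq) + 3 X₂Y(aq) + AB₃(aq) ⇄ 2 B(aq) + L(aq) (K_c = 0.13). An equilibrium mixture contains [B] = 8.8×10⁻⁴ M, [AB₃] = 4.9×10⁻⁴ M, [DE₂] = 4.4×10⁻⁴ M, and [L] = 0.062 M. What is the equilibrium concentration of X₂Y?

At equilibrium, K_c = [B]²·[L] / ([DE₂]·[X₂Y]³·[AB₃]) = 0.13.
(8.8×10⁻⁴)²·(0.062) / ((4.4×10⁻⁴)·([X₂Y])³·(4.9×10⁻⁴)) = 0.13
[X₂Y]³ = 1.71 ⇒ [X₂Y] = 1.2 M

[X₂Y] = 1.2 M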